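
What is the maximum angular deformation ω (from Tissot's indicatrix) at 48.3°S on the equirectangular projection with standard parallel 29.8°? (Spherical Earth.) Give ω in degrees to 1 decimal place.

15.2°

The equidistant cylindrical projection with φ₀ = 29.8° has h = 1 (meridians true) and k = cos φ₀ / cos φ along parallels.
At 48.3°: h = 1.000, k = 1.304; principal scales a = 1.304, b = 1.000.
sin(ω/2) = (a − b)/(a + b) = 0.3045/2.304 = 0.1321, so ω = 2 arcsin(0.1321) ≈ 15.2°.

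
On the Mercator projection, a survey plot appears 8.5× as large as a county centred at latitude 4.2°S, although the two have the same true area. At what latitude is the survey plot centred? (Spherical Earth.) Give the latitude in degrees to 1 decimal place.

70.0°

Mercator areal scale is sec²φ, so apparent-area ratio = sec²φ₁ / sec²φ₂ = cos²φ₂ / cos²φ₁.
cos²φ₂ / cos²φ₁ = 8.5  ⇒  cos φ₁ = cos 4.2° / √8.5 = 0.9973/2.915 = 0.3421.
φ₁ = arccos(0.3421) ≈ 70.0°.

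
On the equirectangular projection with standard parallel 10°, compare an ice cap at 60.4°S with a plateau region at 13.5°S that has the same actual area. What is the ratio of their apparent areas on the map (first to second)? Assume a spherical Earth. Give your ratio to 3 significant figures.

In the equirectangular projection with standard parallel φ₀ = 10° (x = Rλ cos φ₀, y = Rφ), meridians are true-scale (h = 1) and the parallel scale is k = cos φ₀ / cos φ.
Areal scale at 60.4°: h·k = 1.000 × 1.994 = 1.994.
Areal scale at 13.5°: h·k = 1.000 × 1.013 = 1.013.
Ratio = 1.994/1.013 ≈ 1.97.

1.97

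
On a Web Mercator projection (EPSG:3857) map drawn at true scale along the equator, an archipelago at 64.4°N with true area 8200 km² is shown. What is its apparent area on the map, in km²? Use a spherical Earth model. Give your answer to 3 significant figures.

43900 km²

The Mercator projection is conformal; its linear scale factor is the same in every direction and equals sec φ = 1/cos φ.
Areal scale = k² = sec²φ = 1/cos²(64.4°) = 1/0.4321² = 5.356.
Apparent area = 8200 × 5.356 ≈ 43900 km².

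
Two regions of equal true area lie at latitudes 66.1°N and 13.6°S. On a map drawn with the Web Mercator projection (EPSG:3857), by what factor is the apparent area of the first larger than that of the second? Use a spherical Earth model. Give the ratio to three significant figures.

5.76

Mercator is conformal with k = sec φ, so areal scale = k² = sec²φ.
At 66.1°: sec²(66.1°) = 1/0.4051² = 6.092.
At 13.6°: sec²(13.6°) = 1/0.9720² = 1.059.
Ratio = 6.092/1.059 = cos²(13.6°)/cos²(66.1°) ≈ 5.76.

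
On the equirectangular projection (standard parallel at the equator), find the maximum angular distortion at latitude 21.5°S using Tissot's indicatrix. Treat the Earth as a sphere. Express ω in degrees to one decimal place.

4.1°

Plate carrée maps x = Rλ, y = Rφ. The meridian scale is h = 1 and the parallel scale is k = 1/cos φ = sec φ.
At 21.5°: h = 1.000, k = 1.075; principal scales a = 1.075, b = 1.000.
sin(ω/2) = (a − b)/(a + b) = 0.07479/2.075 = 0.03605, so ω = 2 arcsin(0.03605) ≈ 4.1°.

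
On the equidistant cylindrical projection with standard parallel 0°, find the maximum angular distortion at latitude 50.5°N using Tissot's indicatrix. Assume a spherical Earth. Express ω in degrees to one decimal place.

In the plate carrée (x = Rλ, y = Rφ), meridians are true-scale (h = 1) and parallels are stretched by k = sec φ.
At 50.5°: h = 1.000, k = 1.572; principal scales a = 1.572, b = 1.000.
sin(ω/2) = (a − b)/(a + b) = 0.5721/2.572 = 0.2224, so ω = 2 arcsin(0.2224) ≈ 25.7°.

25.7°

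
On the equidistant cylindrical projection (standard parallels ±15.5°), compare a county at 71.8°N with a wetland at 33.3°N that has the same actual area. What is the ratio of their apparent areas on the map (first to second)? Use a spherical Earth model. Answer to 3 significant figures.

The equidistant cylindrical projection with φ₀ = 15.5° has h = 1 (meridians true) and k = cos φ₀ / cos φ along parallels.
Areal scale at 71.8°: h·k = 1.000 × 3.085 = 3.085.
Areal scale at 33.3°: h·k = 1.000 × 1.153 = 1.153.
Ratio = 3.085/1.153 ≈ 2.68.

2.68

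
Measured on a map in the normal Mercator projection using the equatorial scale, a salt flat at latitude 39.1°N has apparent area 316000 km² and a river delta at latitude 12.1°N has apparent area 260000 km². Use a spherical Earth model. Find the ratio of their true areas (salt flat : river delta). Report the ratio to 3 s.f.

Since Mercator area scale is 1/cos²φ, the true area equals the apparent area multiplied by cos²φ.
True area of salt flat: 316000 × cos²(39.1°) = 316000 × 0.6022 = 190300 km².
True area of river delta: 260000 × cos²(12.1°) = 260000 × 0.9561 = 248600 km².
Ratio = 190300 / 248600 ≈ 0.766.

0.766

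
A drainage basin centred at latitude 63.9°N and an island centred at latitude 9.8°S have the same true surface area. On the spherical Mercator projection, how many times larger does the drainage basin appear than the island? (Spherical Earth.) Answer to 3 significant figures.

On Mercator, area is exaggerated by sec²φ = 1/cos²φ.
At 63.9°: sec²(63.9°) = 1/0.4399² = 5.167.
At 9.8°: sec²(9.8°) = 1/0.9854² = 1.030.
Ratio = 5.167/1.030 = cos²(9.8°)/cos²(63.9°) ≈ 5.02.

5.02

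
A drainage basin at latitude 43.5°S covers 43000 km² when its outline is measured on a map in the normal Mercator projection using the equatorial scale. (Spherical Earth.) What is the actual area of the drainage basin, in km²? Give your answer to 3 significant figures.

For Mercator, h = k = sec φ (a conformal cylindrical projection has a single point scale, 1/cos φ).
Areal scale = k² = sec²φ = 1/cos²(43.5°) = 1/0.7254² = 1.901.
True area = apparent / (areal scale) = 43000 / 1.901 ≈ 22600 km².

22600 km²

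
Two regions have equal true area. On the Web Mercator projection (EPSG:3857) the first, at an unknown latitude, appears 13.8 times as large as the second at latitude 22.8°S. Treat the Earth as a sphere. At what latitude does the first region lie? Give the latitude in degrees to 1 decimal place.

75.6°

Mercator areal scale is sec²φ, so apparent-area ratio = sec²φ₁ / sec²φ₂ = cos²φ₂ / cos²φ₁.
cos²φ₂ / cos²φ₁ = 13.8  ⇒  cos φ₁ = cos 22.8° / √13.8 = 0.9219/3.715 = 0.2482.
φ₁ = arccos(0.2482) ≈ 75.6°.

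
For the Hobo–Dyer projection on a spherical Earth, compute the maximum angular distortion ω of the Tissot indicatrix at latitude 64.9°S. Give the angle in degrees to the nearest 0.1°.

67.5°

Hobo–Dyer is a cylindrical equal-area projection with standard parallels at ±37.5°. Cylindrical equal-area (φ₀ = 37.5°): h = cos φ / cos 37.5° along meridians, k = cos 37.5° / cos φ along parallels; h·k = 1.
At 64.9°: h = 0.5347, k = 1.870; principal scales a = 1.870, b = 0.5347.
sin(ω/2) = (a − b)/(a + b) = 1.336/2.405 = 0.5553, so ω = 2 arcsin(0.5553) ≈ 67.5°.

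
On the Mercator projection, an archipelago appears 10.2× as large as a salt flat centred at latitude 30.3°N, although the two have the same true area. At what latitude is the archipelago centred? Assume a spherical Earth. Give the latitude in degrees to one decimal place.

74.3°

On Mercator, (apparent₁)/(apparent₂) = sec²φ₁ / sec²φ₂ when true areas are equal.
cos²φ₂ / cos²φ₁ = 10.2  ⇒  cos φ₁ = cos 30.3° / √10.2 = 0.8634/3.194 = 0.2703.
φ₁ = arccos(0.2703) ≈ 74.3°.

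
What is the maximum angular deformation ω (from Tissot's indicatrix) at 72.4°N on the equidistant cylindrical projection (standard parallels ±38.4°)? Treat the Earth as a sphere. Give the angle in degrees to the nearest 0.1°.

52.6°

In the equirectangular projection with standard parallel φ₀ = 38.4° (x = Rλ cos φ₀, y = Rφ), meridians are true-scale (h = 1) and the parallel scale is k = cos φ₀ / cos φ.
At 72.4°: h = 1.000, k = 2.592; principal scales a = 2.592, b = 1.000.
sin(ω/2) = (a − b)/(a + b) = 1.592/3.592 = 0.4432, so ω = 2 arcsin(0.4432) ≈ 52.6°.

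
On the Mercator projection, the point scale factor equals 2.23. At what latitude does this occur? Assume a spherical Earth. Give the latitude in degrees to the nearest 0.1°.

63.4°

Mercator scale is k = sec φ = 1/cos φ.
1/cos φ = 2.23  ⇒  cos φ = 0.4484  ⇒  φ = arccos(0.4484) ≈ 63.4°.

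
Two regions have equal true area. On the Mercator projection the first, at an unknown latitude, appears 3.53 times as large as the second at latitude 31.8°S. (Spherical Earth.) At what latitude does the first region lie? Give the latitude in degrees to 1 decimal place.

63.1°

On Mercator, (apparent₁)/(apparent₂) = sec²φ₁ / sec²φ₂ when true areas are equal.
cos²φ₂ / cos²φ₁ = 3.53  ⇒  cos φ₁ = cos 31.8° / √3.53 = 0.8499/1.879 = 0.4524.
φ₁ = arccos(0.4524) ≈ 63.1°.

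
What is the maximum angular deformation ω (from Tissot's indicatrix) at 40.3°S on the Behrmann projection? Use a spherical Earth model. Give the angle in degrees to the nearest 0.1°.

The Behrmann projection is cylindrical equal-area with φ₀ = 30°. For cylindrical equal-area with standard parallel φ₀, h = cos φ / cos φ₀ and k = cos φ₀ / cos φ, so h·k = 1.
At 40.3°: h = 0.8807, k = 1.136; principal scales a = 1.136, b = 0.8807.
sin(ω/2) = (a − b)/(a + b) = 0.2549/2.016 = 0.1264, so ω = 2 arcsin(0.1264) ≈ 14.5°.

14.5°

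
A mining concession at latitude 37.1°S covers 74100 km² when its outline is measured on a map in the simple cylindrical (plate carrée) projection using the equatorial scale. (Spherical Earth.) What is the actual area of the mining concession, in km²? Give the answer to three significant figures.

59100 km²

In the plate carrée (x = Rλ, y = Rφ), meridians are true-scale (h = 1) and parallels are stretched by k = sec φ.
Areal scale = h·k = 1 × sec φ; at 37.1°, h = 1.000, k = 1.254, so h·k = 1.254.
True area = apparent / (areal scale) = 74100 / 1.254 ≈ 59100 km².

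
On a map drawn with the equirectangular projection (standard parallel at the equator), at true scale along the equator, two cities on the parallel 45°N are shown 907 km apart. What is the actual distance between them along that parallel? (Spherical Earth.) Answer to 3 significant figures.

For the equirectangular projection with φ₀ = 0 (plate carrée), h = 1 along meridians and k = sec φ along parallels.
Along the parallel at 45°, map distances are exaggerated by k = sec 45° = 1.414.
True distance = 907 / 1.414 = 907 × cos 45° ≈ 641 km.

641 km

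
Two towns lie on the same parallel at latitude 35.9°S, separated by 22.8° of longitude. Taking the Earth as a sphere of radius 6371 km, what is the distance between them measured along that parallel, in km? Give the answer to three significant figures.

Arc length along a parallel = R cos φ · Δλ (with Δλ in radians).
= 6371 × cos 35.9° × (22.8° × π/180) = 6371 × 0.8100 × 0.3979 ≈ 2050 km.

2050 km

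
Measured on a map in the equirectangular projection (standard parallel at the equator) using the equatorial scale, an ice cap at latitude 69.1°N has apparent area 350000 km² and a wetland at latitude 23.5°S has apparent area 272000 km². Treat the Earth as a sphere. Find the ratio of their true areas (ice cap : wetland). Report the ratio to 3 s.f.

On the plate carrée, areal scale = h·k = 1 × sec φ, so true area = apparent × cos φ.
True area of ice cap: 350000 × cos(69.1°) = 350000 × 0.3567 = 124900 km².
True area of wetland: 272000 × cos(23.5°) = 272000 × 0.9171 = 249400 km².
Ratio = 124900 / 249400 ≈ 0.501.

0.501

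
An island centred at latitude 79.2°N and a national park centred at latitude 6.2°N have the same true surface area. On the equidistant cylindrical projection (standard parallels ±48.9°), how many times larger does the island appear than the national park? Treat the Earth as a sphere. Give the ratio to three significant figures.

5.31

With standard parallel φ₀ = 48.9°, the equirectangular projection gives x = Rλ cos φ₀, y = Rφ, so h = 1 and k = cos 48.9° / cos φ.
Areal scale at 79.2°: h·k = 1.000 × 3.508 = 3.508.
Areal scale at 6.2°: h·k = 1.000 × 0.6612 = 0.6612.
Ratio = 3.508/0.6612 ≈ 5.31.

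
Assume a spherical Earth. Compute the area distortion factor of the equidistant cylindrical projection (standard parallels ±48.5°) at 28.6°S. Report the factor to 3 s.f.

0.755

In the equirectangular projection with standard parallel φ₀ = 48.5° (x = Rλ cos φ₀, y = Rφ), meridians are true-scale (h = 1) and the parallel scale is k = cos φ₀ / cos φ.
Areal scale = h·k = 1 × cos φ₀ / cos φ; at 28.6°, h = 1.000, k = 0.7547, so h·k = 0.7547.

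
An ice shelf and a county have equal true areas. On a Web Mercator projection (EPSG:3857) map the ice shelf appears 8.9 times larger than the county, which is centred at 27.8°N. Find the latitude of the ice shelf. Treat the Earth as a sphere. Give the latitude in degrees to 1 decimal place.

Mercator areal scale is sec²φ, so apparent-area ratio = sec²φ₁ / sec²φ₂ = cos²φ₂ / cos²φ₁.
cos²φ₂ / cos²φ₁ = 8.9  ⇒  cos φ₁ = cos 27.8° / √8.9 = 0.8846/2.983 = 0.2965.
φ₁ = arccos(0.2965) ≈ 72.8°.

72.8°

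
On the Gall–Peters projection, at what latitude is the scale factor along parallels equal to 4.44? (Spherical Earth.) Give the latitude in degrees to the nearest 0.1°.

80.8°

Gall–Peters is a cylindrical equal-area projection with standard parallels at ±45°. For cylindrical equal-area with standard parallel φ₀, h = cos φ / cos φ₀ and k = cos φ₀ / cos φ, so h·k = 1.
k = cos φ₀ / cos φ = 4.44  ⇒  cos φ = cos 45° / 4.44 = 0.1593.
φ = arccos(0.1593) ≈ 80.8°.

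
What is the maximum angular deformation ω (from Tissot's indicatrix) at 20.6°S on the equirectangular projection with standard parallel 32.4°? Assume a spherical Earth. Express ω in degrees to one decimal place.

The equidistant cylindrical projection with φ₀ = 32.4° has h = 1 (meridians true) and k = cos φ₀ / cos φ along parallels.
At 20.6°: h = 1.000, k = 0.9020; principal scales a = 1.000, b = 0.9020.
sin(ω/2) = (a − b)/(a + b) = 0.09800/1.902 = 0.05152, so ω = 2 arcsin(0.05152) ≈ 5.9°.

5.9°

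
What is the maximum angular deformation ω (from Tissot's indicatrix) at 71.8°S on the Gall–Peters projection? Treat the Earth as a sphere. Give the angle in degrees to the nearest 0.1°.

The Gall–Peters projection is cylindrical equal-area with φ₀ = 45°. For cylindrical equal-area with standard parallel φ₀, h = cos φ / cos φ₀ and k = cos φ₀ / cos φ, so h·k = 1.
At 71.8°: h = 0.4417, k = 2.264; principal scales a = 2.264, b = 0.4417.
sin(ω/2) = (a − b)/(a + b) = 1.822/2.706 = 0.6735, so ω = 2 arcsin(0.6735) ≈ 84.7°.

84.7°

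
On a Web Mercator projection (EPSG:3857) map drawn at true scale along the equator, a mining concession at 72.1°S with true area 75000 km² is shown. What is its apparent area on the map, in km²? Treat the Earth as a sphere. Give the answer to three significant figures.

794000 km²

Mercator is conformal, so the point scale is isotropic: h = k = sec φ = 1/cos φ.
Areal scale = k² = sec²φ = 1/cos²(72.1°) = 1/0.3074² = 10.59.
Apparent area = 75000 × 10.59 ≈ 794000 km².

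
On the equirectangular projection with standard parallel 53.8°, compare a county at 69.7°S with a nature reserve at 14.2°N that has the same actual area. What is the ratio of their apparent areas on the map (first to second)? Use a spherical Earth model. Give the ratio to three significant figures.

2.79

In the equirectangular projection with standard parallel φ₀ = 53.8° (x = Rλ cos φ₀, y = Rφ), meridians are true-scale (h = 1) and the parallel scale is k = cos φ₀ / cos φ.
Areal scale at 69.7°: h·k = 1.000 × 1.702 = 1.702.
Areal scale at 14.2°: h·k = 1.000 × 0.6092 = 0.6092.
Ratio = 1.702/0.6092 ≈ 2.79.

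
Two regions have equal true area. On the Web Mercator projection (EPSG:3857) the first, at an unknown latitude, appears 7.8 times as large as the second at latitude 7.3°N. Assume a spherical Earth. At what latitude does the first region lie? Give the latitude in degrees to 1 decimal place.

69.2°

On Mercator, (apparent₁)/(apparent₂) = sec²φ₁ / sec²φ₂ when true areas are equal.
cos²φ₂ / cos²φ₁ = 7.8  ⇒  cos φ₁ = cos 7.3° / √7.8 = 0.9919/2.793 = 0.3552.
φ₁ = arccos(0.3552) ≈ 69.2°.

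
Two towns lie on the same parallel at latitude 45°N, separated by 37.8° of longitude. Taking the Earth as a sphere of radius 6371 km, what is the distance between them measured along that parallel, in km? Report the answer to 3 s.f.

Arc length along a parallel = R cos φ · Δλ (with Δλ in radians).
= 6371 × cos 45° × (37.8° × π/180) = 6371 × 0.7071 × 0.6597 ≈ 2970 km.

2970 km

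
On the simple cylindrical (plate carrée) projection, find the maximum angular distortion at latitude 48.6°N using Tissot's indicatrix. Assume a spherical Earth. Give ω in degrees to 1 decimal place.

In the plate carrée (x = Rλ, y = Rφ), meridians are true-scale (h = 1) and parallels are stretched by k = sec φ.
At 48.6°: h = 1.000, k = 1.512; principal scales a = 1.512, b = 1.000.
sin(ω/2) = (a − b)/(a + b) = 0.5121/2.512 = 0.2039, so ω = 2 arcsin(0.2039) ≈ 23.5°.

23.5°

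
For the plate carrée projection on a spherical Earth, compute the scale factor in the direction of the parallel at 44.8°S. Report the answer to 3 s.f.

In the plate carrée (x = Rλ, y = Rφ), meridians are true-scale (h = 1) and parallels are stretched by k = sec φ.
k = 1/cos 44.8° = 1/0.7096 = 1.409.

1.41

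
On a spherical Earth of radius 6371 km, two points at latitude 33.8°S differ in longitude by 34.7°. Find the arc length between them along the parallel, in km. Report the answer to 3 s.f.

Arc length along a parallel = R cos φ · Δλ (with Δλ in radians).
= 6371 × cos 33.8° × (34.7° × π/180) = 6371 × 0.8310 × 0.6056 ≈ 3210 km.

3210 km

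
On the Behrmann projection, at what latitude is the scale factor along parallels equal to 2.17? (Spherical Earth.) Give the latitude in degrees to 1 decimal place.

Behrmann is a cylindrical equal-area projection with standard parallels at ±30°. Cylindrical equal-area (φ₀ = 30°): h = cos φ / cos 30° along meridians, k = cos 30° / cos φ along parallels; h·k = 1.
k = cos φ₀ / cos φ = 2.17  ⇒  cos φ = cos 30° / 2.17 = 0.3991.
φ = arccos(0.3991) ≈ 66.5°.

66.5°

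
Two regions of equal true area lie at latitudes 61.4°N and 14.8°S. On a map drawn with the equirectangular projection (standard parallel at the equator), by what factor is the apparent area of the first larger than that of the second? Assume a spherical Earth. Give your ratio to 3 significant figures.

2.02

In the plate carrée (x = Rλ, y = Rφ), meridians are true-scale (h = 1) and parallels are stretched by k = sec φ.
Areal scale at 61.4°: h·k = 1.000 × 2.089 = 2.089.
Areal scale at 14.8°: h·k = 1.000 × 1.034 = 1.034.
Ratio = 2.089/1.034 ≈ 2.02.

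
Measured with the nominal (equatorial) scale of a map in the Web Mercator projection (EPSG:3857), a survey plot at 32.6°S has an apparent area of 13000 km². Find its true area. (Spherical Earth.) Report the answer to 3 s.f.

9230 km²

For Mercator, h = k = sec φ (a conformal cylindrical projection has a single point scale, 1/cos φ).
Areal scale = k² = sec²φ = 1/cos²(32.6°) = 1/0.8425² = 1.409.
True area = apparent / (areal scale) = 13000 / 1.409 ≈ 9230 km².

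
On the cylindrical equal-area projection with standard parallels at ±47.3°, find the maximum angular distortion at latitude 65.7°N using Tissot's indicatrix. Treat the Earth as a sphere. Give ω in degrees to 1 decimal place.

55.0°

Cylindrical equal-area (φ₀ = 47.3°): h = cos φ / cos 47.3° along meridians, k = cos 47.3° / cos φ along parallels; h·k = 1.
At 65.7°: h = 0.6068, k = 1.648; principal scales a = 1.648, b = 0.6068.
sin(ω/2) = (a − b)/(a + b) = 1.041/2.255 = 0.4618, so ω = 2 arcsin(0.4618) ≈ 55.0°.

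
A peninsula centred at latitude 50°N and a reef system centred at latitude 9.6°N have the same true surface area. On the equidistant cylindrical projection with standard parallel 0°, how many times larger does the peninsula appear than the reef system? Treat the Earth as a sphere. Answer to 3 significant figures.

For the equirectangular projection with φ₀ = 0 (plate carrée), h = 1 along meridians and k = sec φ along parallels.
Areal scale at 50°: h·k = 1.000 × 1.556 = 1.556.
Areal scale at 9.6°: h·k = 1.000 × 1.014 = 1.014.
Ratio = 1.556/1.014 ≈ 1.53.

1.53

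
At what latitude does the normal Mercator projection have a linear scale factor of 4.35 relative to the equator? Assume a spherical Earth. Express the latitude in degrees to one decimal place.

Mercator scale is k = sec φ = 1/cos φ.
1/cos φ = 4.35  ⇒  cos φ = 0.2299  ⇒  φ = arccos(0.2299) ≈ 76.7°.

76.7°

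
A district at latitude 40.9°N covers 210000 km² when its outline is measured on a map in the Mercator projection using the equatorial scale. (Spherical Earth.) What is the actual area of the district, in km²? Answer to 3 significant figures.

Mercator is conformal, so the point scale is isotropic: h = k = sec φ = 1/cos φ.
Areal scale = k² = sec²φ = 1/cos²(40.9°) = 1/0.7559² = 1.750.
True area = apparent / (areal scale) = 210000 / 1.750 ≈ 120000 km².

120000 km²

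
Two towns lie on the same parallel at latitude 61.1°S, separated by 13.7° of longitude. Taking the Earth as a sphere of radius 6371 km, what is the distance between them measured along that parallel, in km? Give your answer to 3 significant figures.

736 km

Arc length along a parallel = R cos φ · Δλ (with Δλ in radians).
= 6371 × cos 61.1° × (13.7° × π/180) = 6371 × 0.4833 × 0.2391 ≈ 736 km.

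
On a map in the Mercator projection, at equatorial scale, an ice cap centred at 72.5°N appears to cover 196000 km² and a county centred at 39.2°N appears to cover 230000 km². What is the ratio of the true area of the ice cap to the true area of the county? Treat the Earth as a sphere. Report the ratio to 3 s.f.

0.128

Since Mercator area scale is 1/cos²φ, the true area equals the apparent area multiplied by cos²φ.
True area of ice cap: 196000 × cos²(72.5°) = 196000 × 0.09042 = 17720 km².
True area of county: 230000 × cos²(39.2°) = 230000 × 0.6005 = 138100 km².
Ratio = 17720 / 138100 ≈ 0.128.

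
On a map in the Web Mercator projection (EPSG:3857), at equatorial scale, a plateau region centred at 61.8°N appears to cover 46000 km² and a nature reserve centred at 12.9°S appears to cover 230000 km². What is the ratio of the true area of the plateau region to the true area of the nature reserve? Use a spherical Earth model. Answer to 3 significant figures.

On Mercator the areal scale is sec²φ, so true area = apparent × cos²φ.
True area of plateau region: 46000 × cos²(61.8°) = 46000 × 0.2233 = 10270 km².
True area of nature reserve: 230000 × cos²(12.9°) = 230000 × 0.9502 = 218500 km².
Ratio = 10270 / 218500 ≈ 0.0470.

0.0470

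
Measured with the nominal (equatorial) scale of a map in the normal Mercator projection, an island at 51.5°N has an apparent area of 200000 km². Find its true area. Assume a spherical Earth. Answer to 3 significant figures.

The Mercator projection is conformal; its linear scale factor is the same in every direction and equals sec φ = 1/cos φ.
Areal scale = k² = sec²φ = 1/cos²(51.5°) = 1/0.6225² = 2.580.
True area = apparent / (areal scale) = 200000 / 2.580 ≈ 77500 km².

77500 km²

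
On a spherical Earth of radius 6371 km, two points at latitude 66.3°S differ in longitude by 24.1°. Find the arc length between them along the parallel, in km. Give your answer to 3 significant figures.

1080 km

Arc length along a parallel = R cos φ · Δλ (with Δλ in radians).
= 6371 × cos 66.3° × (24.1° × π/180) = 6371 × 0.4019 × 0.4206 ≈ 1080 km.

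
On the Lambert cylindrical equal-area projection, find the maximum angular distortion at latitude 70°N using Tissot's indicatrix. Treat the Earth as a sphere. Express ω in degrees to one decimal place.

104.5°

The Lambert cylindrical equal-area projection is the cylindrical equal-area projection with its standard parallel at the equator (φ₀ = 0). Cylindrical equal-area (φ₀ = 0°): h = cos φ / cos 0° along meridians, k = cos 0° / cos φ along parallels; h·k = 1.
At 70°: h = 0.3420, k = 2.924; principal scales a = 2.924, b = 0.3420.
sin(ω/2) = (a − b)/(a + b) = 2.582/3.266 = 0.7905, so ω = 2 arcsin(0.7905) ≈ 104.5°.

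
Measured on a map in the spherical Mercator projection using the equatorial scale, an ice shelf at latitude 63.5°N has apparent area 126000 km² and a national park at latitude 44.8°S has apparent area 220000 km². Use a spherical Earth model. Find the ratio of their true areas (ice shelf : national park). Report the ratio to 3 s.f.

0.226

Mercator's areal exaggeration is sec²φ; hence true area = (apparent area) · cos²φ.
True area of ice shelf: 126000 × cos²(63.5°) = 126000 × 0.1991 = 25090 km².
True area of national park: 220000 × cos²(44.8°) = 220000 × 0.5035 = 110800 km².
Ratio = 25090 / 110800 ≈ 0.226.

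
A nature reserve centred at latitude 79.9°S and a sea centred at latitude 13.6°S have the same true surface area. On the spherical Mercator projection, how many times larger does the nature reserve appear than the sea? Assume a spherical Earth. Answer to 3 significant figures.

Mercator is conformal with k = sec φ, so areal scale = k² = sec²φ.
At 79.9°: sec²(79.9°) = 1/0.1754² = 32.52.
At 13.6°: sec²(13.6°) = 1/0.9720² = 1.059.
Ratio = 32.52/1.059 = cos²(13.6°)/cos²(79.9°) ≈ 30.7.

30.7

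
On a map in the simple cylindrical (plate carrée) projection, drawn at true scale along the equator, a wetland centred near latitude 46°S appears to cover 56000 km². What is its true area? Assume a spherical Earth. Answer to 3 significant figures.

For the equirectangular projection with φ₀ = 0 (plate carrée), h = 1 along meridians and k = sec φ along parallels.
Areal scale = h·k = 1 × sec φ; at 46°, h = 1.000, k = 1.440, so h·k = 1.440.
True area = apparent / (areal scale) = 56000 / 1.440 ≈ 38900 km².

38900 km²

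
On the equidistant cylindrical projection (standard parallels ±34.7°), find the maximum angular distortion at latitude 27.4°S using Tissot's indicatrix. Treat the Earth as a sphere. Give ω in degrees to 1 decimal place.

In the equirectangular projection with standard parallel φ₀ = 34.7° (x = Rλ cos φ₀, y = Rφ), meridians are true-scale (h = 1) and the parallel scale is k = cos φ₀ / cos φ.
At 27.4°: h = 1.000, k = 0.9260; principal scales a = 1.000, b = 0.9260.
sin(ω/2) = (a − b)/(a + b) = 0.07397/1.926 = 0.03841, so ω = 2 arcsin(0.03841) ≈ 4.4°.

4.4°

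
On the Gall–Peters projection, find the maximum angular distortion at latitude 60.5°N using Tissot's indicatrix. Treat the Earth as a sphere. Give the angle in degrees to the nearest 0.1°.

The Gall–Peters projection is cylindrical equal-area with φ₀ = 45°. A cylindrical equal-area projection with standard parallel φ₀ has meridian scale h = cos φ / cos φ₀ and parallel scale k = cos φ₀ / cos φ (so areas are preserved, h·k = 1).
At 60.5°: h = 0.6964, k = 1.436; principal scales a = 1.436, b = 0.6964.
sin(ω/2) = (a − b)/(a + b) = 0.7396/2.132 = 0.3468, so ω = 2 arcsin(0.3468) ≈ 40.6°.

40.6°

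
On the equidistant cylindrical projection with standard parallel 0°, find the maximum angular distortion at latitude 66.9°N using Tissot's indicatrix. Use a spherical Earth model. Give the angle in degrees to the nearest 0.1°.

In the plate carrée (x = Rλ, y = Rφ), meridians are true-scale (h = 1) and parallels are stretched by k = sec φ.
At 66.9°: h = 1.000, k = 2.549; principal scales a = 2.549, b = 1.000.
sin(ω/2) = (a − b)/(a + b) = 1.549/3.549 = 0.4364, so ω = 2 arcsin(0.4364) ≈ 51.8°.

51.8°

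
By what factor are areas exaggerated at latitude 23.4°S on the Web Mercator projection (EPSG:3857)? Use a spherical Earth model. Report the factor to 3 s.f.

Mercator is conformal, so the point scale is isotropic: h = k = sec φ = 1/cos φ.
Areal scale = k² = sec²φ = 1/cos²(23.4°) = 1/0.9178² = 1.187.

1.19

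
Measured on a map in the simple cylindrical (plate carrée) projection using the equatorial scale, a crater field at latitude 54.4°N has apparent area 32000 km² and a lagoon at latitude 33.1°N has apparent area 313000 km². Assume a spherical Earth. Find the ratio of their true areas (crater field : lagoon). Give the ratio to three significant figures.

On the plate carrée, areal scale = h·k = 1 × sec φ, so true area = apparent × cos φ.
True area of crater field: 32000 × cos(54.4°) = 32000 × 0.5821 = 18630 km².
True area of lagoon: 313000 × cos(33.1°) = 313000 × 0.8377 = 262200 km².
Ratio = 18630 / 262200 ≈ 0.0710.

0.0710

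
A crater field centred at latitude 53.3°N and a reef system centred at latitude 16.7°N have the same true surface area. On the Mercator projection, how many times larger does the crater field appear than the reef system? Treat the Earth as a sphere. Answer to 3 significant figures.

On Mercator, area is exaggerated by sec²φ = 1/cos²φ.
At 53.3°: sec²(53.3°) = 1/0.5976² = 2.800.
At 16.7°: sec²(16.7°) = 1/0.9578² = 1.090.
Ratio = 2.800/1.090 = cos²(16.7°)/cos²(53.3°) ≈ 2.57.

2.57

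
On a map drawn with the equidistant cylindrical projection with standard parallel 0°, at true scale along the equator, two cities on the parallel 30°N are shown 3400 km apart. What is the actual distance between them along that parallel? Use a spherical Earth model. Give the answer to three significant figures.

In the plate carrée (x = Rλ, y = Rφ), meridians are true-scale (h = 1) and parallels are stretched by k = sec φ.
Along the parallel at 30°, map distances are exaggerated by k = sec 30° = 1.155.
True distance = 3400 / 1.155 = 3400 × cos 30° ≈ 2940 km.

2940 km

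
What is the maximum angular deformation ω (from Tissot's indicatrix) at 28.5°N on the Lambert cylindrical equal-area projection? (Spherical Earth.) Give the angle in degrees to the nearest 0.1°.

14.8°

The Lambert cylindrical equal-area projection is the cylindrical equal-area projection with its standard parallel at the equator (φ₀ = 0). A cylindrical equal-area projection with standard parallel φ₀ has meridian scale h = cos φ / cos φ₀ and parallel scale k = cos φ₀ / cos φ (so areas are preserved, h·k = 1).
At 28.5°: h = 0.8788, k = 1.138; principal scales a = 1.138, b = 0.8788.
sin(ω/2) = (a − b)/(a + b) = 0.2591/2.017 = 0.1285, so ω = 2 arcsin(0.1285) ≈ 14.8°.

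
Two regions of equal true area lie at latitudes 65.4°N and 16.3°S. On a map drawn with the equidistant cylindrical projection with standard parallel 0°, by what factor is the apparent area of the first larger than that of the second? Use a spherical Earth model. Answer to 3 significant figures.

For the equirectangular projection with φ₀ = 0 (plate carrée), h = 1 along meridians and k = sec φ along parallels.
Areal scale at 65.4°: h·k = 1.000 × 2.402 = 2.402.
Areal scale at 16.3°: h·k = 1.000 × 1.042 = 1.042.
Ratio = 2.402/1.042 ≈ 2.31.

2.31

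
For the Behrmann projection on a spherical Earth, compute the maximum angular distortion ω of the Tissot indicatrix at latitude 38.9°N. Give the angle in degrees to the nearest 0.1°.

12.2°

The Behrmann projection is cylindrical equal-area with φ₀ = 30°. Cylindrical equal-area (φ₀ = 30°): h = cos φ / cos 30° along meridians, k = cos 30° / cos φ along parallels; h·k = 1.
At 38.9°: h = 0.8986, k = 1.113; principal scales a = 1.113, b = 0.8986.
sin(ω/2) = (a − b)/(a + b) = 0.2142/2.011 = 0.1065, so ω = 2 arcsin(0.1065) ≈ 12.2°.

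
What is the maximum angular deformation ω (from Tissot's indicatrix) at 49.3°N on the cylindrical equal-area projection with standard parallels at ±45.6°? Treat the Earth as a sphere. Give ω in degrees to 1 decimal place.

For cylindrical equal-area with standard parallel φ₀, h = cos φ / cos φ₀ and k = cos φ₀ / cos φ, so h·k = 1.
At 49.3°: h = 0.9320, k = 1.073; principal scales a = 1.073, b = 0.9320.
sin(ω/2) = (a − b)/(a + b) = 0.1409/2.005 = 0.07029, so ω = 2 arcsin(0.07029) ≈ 8.1°.

8.1°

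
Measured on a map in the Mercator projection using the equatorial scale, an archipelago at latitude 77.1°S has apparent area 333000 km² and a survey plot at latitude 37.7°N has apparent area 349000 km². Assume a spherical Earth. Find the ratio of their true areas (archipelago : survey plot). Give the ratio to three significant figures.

Mercator's areal exaggeration is sec²φ; hence true area = (apparent area) · cos²φ.
True area of archipelago: 333000 × cos²(77.1°) = 333000 × 0.04984 = 16600 km².
True area of survey plot: 349000 × cos²(37.7°) = 349000 × 0.6260 = 218500 km².
Ratio = 16600 / 218500 ≈ 0.0760.

0.0760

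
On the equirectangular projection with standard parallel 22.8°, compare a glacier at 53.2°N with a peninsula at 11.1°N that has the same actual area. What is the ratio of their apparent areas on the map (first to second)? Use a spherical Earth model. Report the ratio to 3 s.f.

The equidistant cylindrical projection with φ₀ = 22.8° has h = 1 (meridians true) and k = cos φ₀ / cos φ along parallels.
Areal scale at 53.2°: h·k = 1.000 × 1.539 = 1.539.
Areal scale at 11.1°: h·k = 1.000 × 0.9394 = 0.9394.
Ratio = 1.539/0.9394 ≈ 1.64.

1.64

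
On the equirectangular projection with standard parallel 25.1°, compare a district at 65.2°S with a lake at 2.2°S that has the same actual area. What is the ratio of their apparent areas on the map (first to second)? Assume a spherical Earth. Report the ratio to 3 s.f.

2.38

With standard parallel φ₀ = 25.1°, the equirectangular projection gives x = Rλ cos φ₀, y = Rφ, so h = 1 and k = cos 25.1° / cos φ.
Areal scale at 65.2°: h·k = 1.000 × 2.159 = 2.159.
Areal scale at 2.2°: h·k = 1.000 × 0.9062 = 0.9062.
Ratio = 2.159/0.9062 ≈ 2.38.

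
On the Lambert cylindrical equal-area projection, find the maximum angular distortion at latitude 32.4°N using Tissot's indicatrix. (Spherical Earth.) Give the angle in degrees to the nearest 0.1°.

19.3°

The Lambert cylindrical equal-area projection is the cylindrical equal-area projection with its standard parallel at the equator (φ₀ = 0). Cylindrical equal-area (φ₀ = 0°): h = cos φ / cos 0° along meridians, k = cos 0° / cos φ along parallels; h·k = 1.
At 32.4°: h = 0.8443, k = 1.184; principal scales a = 1.184, b = 0.8443.
sin(ω/2) = (a − b)/(a + b) = 0.3400/2.029 = 0.1676, so ω = 2 arcsin(0.1676) ≈ 19.3°.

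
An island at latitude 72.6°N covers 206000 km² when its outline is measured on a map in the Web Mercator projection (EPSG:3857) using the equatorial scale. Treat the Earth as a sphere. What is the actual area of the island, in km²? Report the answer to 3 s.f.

The Mercator projection is conformal; its linear scale factor is the same in every direction and equals sec φ = 1/cos φ.
Areal scale = k² = sec²φ = 1/cos²(72.6°) = 1/0.2990² = 11.18.
True area = apparent / (areal scale) = 206000 / 11.18 ≈ 18400 km².

18400 km²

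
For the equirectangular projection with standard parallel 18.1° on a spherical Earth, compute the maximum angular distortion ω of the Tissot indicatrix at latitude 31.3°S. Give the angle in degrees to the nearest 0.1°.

6.1°

With standard parallel φ₀ = 18.1°, the equirectangular projection gives x = Rλ cos φ₀, y = Rφ, so h = 1 and k = cos 18.1° / cos φ.
At 31.3°: h = 1.000, k = 1.112; principal scales a = 1.112, b = 1.000.
sin(ω/2) = (a − b)/(a + b) = 0.1124/2.112 = 0.05322, so ω = 2 arcsin(0.05322) ≈ 6.1°.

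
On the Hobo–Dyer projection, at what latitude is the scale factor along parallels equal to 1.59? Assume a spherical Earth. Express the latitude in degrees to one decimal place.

60.1°

The Hobo–Dyer projection is cylindrical equal-area with φ₀ = 37.5°. A cylindrical equal-area projection with standard parallel φ₀ has meridian scale h = cos φ / cos φ₀ and parallel scale k = cos φ₀ / cos φ (so areas are preserved, h·k = 1).
k = cos φ₀ / cos φ = 1.59  ⇒  cos φ = cos 37.5° / 1.59 = 0.4990.
φ = arccos(0.4990) ≈ 60.1°.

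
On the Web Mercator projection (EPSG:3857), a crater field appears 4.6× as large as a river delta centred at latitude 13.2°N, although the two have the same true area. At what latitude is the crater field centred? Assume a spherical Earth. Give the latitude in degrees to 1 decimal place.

On Mercator, (apparent₁)/(apparent₂) = sec²φ₁ / sec²φ₂ when true areas are equal.
cos²φ₂ / cos²φ₁ = 4.6  ⇒  cos φ₁ = cos 13.2° / √4.6 = 0.9736/2.145 = 0.4539.
φ₁ = arccos(0.4539) ≈ 63.0°.

63.0°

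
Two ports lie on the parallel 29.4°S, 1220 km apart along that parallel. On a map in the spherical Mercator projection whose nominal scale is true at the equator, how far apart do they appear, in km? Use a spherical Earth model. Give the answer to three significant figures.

1400 km

For Mercator, h = k = sec φ (a conformal cylindrical projection has a single point scale, 1/cos φ).
Along the parallel, k = sec 29.4° = 1/0.8712 = 1.148.
Map distance = 1220 × 1.148 ≈ 1400 km.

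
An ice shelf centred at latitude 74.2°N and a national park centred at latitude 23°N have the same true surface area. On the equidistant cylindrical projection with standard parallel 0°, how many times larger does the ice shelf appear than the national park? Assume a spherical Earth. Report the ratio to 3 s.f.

3.38

For the equirectangular projection with φ₀ = 0 (plate carrée), h = 1 along meridians and k = sec φ along parallels.
Areal scale at 74.2°: h·k = 1.000 × 3.673 = 3.673.
Areal scale at 23°: h·k = 1.000 × 1.086 = 1.086.
Ratio = 3.673/1.086 ≈ 3.38.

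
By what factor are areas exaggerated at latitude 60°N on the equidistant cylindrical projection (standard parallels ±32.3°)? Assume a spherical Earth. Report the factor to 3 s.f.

With standard parallel φ₀ = 32.3°, the equirectangular projection gives x = Rλ cos φ₀, y = Rφ, so h = 1 and k = cos 32.3° / cos φ.
Areal scale = h·k = 1 × cos φ₀ / cos φ; at 60°, h = 1.000, k = 1.691, so h·k = 1.691.

1.69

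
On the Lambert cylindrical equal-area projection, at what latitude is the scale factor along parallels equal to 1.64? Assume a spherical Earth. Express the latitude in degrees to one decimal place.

52.4°

The Lambert cylindrical equal-area projection is the cylindrical equal-area projection with its standard parallel at the equator (φ₀ = 0). Cylindrical equal-area (φ₀ = 0°): h = cos φ / cos 0° along meridians, k = cos 0° / cos φ along parallels; h·k = 1.
k = cos φ₀ / cos φ = 1.64  ⇒  cos φ = cos 0° / 1.64 = 0.6098.
φ = arccos(0.6098) ≈ 52.4°.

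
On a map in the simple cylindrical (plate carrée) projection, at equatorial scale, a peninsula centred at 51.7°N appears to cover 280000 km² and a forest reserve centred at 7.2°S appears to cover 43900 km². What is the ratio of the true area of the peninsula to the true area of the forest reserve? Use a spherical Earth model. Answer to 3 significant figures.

3.98

On the plate carrée, areal scale = h·k = 1 × sec φ, so true area = apparent × cos φ.
True area of peninsula: 280000 × cos(51.7°) = 280000 × 0.6198 = 173500 km².
True area of forest reserve: 43900 × cos(7.2°) = 43900 × 0.9921 = 43550 km².
Ratio = 173500 / 43550 ≈ 3.98.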